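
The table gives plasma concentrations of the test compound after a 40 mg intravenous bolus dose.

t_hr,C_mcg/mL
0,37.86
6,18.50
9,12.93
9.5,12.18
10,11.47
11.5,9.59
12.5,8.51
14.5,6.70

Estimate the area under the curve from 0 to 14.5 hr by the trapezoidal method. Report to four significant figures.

AUC = 268.5 mcg/mL·hr

Trapezoidal AUC_0→14.5:
  [0→6]: (37.86+18.50)/2 × 6 = 169.08
  [6→9]: (18.50+12.93)/2 × 3 = 47.145
  [9→9.5]: (12.93+12.18)/2 × 0.5 = 6.2775
  [9.5→10]: (12.18+11.47)/2 × 0.5 = 5.9125
  [10→11.5]: (11.47+9.59)/2 × 1.5 = 15.795
  [11.5→12.5]: (9.59+8.51)/2 × 1 = 9.05
  [12.5→14.5]: (8.51+6.70)/2 × 2 = 15.21
  Sum = 268.47 mcg/mL·hr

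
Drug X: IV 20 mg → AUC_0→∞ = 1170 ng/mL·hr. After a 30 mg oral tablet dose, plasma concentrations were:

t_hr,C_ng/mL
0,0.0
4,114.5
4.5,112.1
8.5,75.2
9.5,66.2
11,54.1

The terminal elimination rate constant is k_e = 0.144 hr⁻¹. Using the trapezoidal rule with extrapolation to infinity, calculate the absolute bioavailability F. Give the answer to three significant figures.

F = 0.682

Trapezoidal AUC_0→11 (oral tablet):
  [0→4]: (0.0+114.5)/2 × 4 = 229.0
  [4→4.5]: (114.5+112.1)/2 × 0.5 = 56.65
  [4.5→8.5]: (112.1+75.2)/2 × 4 = 374.6
  [8.5→9.5]: (75.2+66.2)/2 × 1 = 70.7
  [9.5→11]: (66.2+54.1)/2 × 1.5 = 90.225
  Sum = 821.175 ng/mL·hr
Tail: C_last/k_e = 54.1/0.144 = 375.694
AUC_0→∞ (oral tablet) = 821.175 + 375.694 = 1196.869 ng/mL·hr
F = (AUC_ev/D_ev)/(AUC_iv/D_iv) = (1196.869/30)/(1170/20) = 39.8956/58.5 = 0.6820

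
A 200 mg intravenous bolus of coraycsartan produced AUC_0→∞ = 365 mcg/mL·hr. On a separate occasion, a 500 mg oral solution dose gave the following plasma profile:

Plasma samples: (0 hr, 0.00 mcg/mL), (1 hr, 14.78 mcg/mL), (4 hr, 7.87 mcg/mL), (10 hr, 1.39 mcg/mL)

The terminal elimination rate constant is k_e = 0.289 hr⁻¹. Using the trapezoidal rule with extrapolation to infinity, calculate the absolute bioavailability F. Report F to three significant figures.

F = 0.0810

Trapezoidal AUC_0→10 (oral solution):
  [0→1]: (0.00+14.78)/2 × 1 = 7.39
  [1→4]: (14.78+7.87)/2 × 3 = 33.975
  [4→10]: (7.87+1.39)/2 × 6 = 27.78
  Sum = 69.145 mcg/mL·hr
Tail: C_last/k_e = 1.39/0.289 = 4.810
AUC_0→∞ (oral solution) = 69.145 + 4.810 = 73.955 mcg/mL·hr
F = (AUC_ev/D_ev)/(AUC_iv/D_iv) = (73.955/500)/(365/200) = 0.14791/1.825 = 0.0810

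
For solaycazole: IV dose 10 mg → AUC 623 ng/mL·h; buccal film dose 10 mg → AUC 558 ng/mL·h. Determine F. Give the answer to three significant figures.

F = (AUC_ev / D_ev) / (AUC_iv / D_iv)
  = (558/10) / (623/10)
  = 55.8 / 62.3 = 0.8957

F = 0.896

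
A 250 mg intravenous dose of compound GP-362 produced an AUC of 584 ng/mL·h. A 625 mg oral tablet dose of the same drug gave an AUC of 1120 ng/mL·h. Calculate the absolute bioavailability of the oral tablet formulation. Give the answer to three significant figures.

F = (AUC_ev / D_ev) / (AUC_iv / D_iv)
  = (1120/625) / (584/250)
  = 1.792 / 2.336 = 0.7671

F = 0.767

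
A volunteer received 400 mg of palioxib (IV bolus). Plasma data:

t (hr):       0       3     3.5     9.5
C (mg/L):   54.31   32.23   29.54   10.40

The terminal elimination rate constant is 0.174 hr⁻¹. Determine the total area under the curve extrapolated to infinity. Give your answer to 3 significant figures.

Trapezoidal AUC_0→9.5:
  [0→3]: (54.31+32.23)/2 × 3 = 129.81
  [3→3.5]: (32.23+29.54)/2 × 0.5 = 15.4425
  [3.5→9.5]: (29.54+10.40)/2 × 6 = 119.82
  Sum = 265.0725 mg/L·hr
Extrapolated tail: C_last / k_e = 10.40 / 0.174 = 59.770
AUC_0→∞ = 265.0725 + 59.770 = 324.8425 mg/L·hr

AUC = 325 mg/L·hr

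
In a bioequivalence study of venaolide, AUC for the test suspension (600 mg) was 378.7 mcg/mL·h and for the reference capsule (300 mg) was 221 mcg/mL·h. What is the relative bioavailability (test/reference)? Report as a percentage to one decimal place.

F_rel = (AUC_test/D_test) / (AUC_ref/D_ref)
      = (378.7/600) / (221/300)
      = 0.631167 / 0.736667 = 0.8568 = 85.68%

F_rel = 85.7%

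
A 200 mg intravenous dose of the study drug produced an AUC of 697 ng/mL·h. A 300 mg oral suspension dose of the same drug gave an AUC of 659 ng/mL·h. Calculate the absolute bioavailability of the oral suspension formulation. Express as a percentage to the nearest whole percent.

F = 63%

F = (AUC_ev / D_ev) / (AUC_iv / D_iv)
  = (659/300) / (697/200)
  = 2.19667 / 3.485 = 0.6303
  = 63.03%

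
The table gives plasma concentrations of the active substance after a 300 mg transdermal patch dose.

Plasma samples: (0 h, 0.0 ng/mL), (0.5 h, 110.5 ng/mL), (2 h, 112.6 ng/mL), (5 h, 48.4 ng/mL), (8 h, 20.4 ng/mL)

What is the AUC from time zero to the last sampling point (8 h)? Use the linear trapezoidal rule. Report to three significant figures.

Trapezoidal AUC_0→8:
  [0→0.5]: (0.0+110.5)/2 × 0.5 = 27.625
  [0.5→2]: (110.5+112.6)/2 × 1.5 = 167.325
  [2→5]: (112.6+48.4)/2 × 3 = 241.5
  [5→8]: (48.4+20.4)/2 × 3 = 103.2
  Sum = 539.65 ng/mL·h

AUC = 540 ng/mL·h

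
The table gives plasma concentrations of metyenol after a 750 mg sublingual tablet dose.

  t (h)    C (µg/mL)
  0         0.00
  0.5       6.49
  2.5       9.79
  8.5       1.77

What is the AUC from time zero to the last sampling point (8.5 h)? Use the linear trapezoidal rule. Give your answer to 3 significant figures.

AUC = 52.6 µg/mL·h

Trapezoidal AUC_0→8.5:
  [0→0.5]: (0.00+6.49)/2 × 0.5 = 1.6225
  [0.5→2.5]: (6.49+9.79)/2 × 2 = 16.28
  [2.5→8.5]: (9.79+1.77)/2 × 6 = 34.68
  Sum = 52.5825 µg/mL·h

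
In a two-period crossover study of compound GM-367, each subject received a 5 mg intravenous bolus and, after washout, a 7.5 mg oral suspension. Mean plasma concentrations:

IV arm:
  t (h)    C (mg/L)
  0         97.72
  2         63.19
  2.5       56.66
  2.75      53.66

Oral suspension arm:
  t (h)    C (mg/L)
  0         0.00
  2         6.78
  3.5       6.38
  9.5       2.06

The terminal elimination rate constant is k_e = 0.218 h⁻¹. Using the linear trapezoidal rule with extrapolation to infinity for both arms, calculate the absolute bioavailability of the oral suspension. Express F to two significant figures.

Trapezoidal AUC_0→2.75 (IV):
  [0→2]: (97.72+63.19)/2 × 2 = 160.91
  [2→2.5]: (63.19+56.66)/2 × 0.5 = 29.9625
  [2.5→2.75]: (56.66+53.66)/2 × 0.25 = 13.79
  Sum = 204.6625 mg/L·h
IV tail: 53.66/0.218 = 246.147; AUC_iv,0→∞ = 204.6625 + 246.147 = 450.8095 mg/L·h
Trapezoidal AUC_0→9.5 (oral suspension):
  [0→2]: (0.00+6.78)/2 × 2 = 6.78
  [2→3.5]: (6.78+6.38)/2 × 1.5 = 9.87
  [3.5→9.5]: (6.38+2.06)/2 × 6 = 25.32
  Sum = 41.97 mg/L·h
oral suspension tail: 2.06/0.218 = 9.450; AUC_ev,0→∞ = 41.97 + 9.450 = 51.42 mg/L·h
F = (AUC_ev/D_ev)/(AUC_iv/D_iv) = (51.42/7.5)/(450.8095/5) = 6.856/90.1619 = 0.0760

F = 0.076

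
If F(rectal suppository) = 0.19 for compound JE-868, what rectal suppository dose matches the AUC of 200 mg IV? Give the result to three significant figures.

For equal systemic exposure: F × D_ev = D_iv
D_ev = D_iv / F = 200 / 0.19 = 1052.63 mg

D_rectal = 1050 mg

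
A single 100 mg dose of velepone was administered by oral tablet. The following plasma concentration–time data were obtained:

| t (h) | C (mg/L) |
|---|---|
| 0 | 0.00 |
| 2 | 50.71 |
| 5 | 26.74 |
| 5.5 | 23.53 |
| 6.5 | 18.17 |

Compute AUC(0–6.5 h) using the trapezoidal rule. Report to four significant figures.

Trapezoidal AUC_0→6.5:
  [0→2]: (0.00+50.71)/2 × 2 = 50.71
  [2→5]: (50.71+26.74)/2 × 3 = 116.175
  [5→5.5]: (26.74+23.53)/2 × 0.5 = 12.5675
  [5.5→6.5]: (23.53+18.17)/2 × 1 = 20.85
  Sum = 200.3025 mg/L·h

AUC = 200.3 mg/L·h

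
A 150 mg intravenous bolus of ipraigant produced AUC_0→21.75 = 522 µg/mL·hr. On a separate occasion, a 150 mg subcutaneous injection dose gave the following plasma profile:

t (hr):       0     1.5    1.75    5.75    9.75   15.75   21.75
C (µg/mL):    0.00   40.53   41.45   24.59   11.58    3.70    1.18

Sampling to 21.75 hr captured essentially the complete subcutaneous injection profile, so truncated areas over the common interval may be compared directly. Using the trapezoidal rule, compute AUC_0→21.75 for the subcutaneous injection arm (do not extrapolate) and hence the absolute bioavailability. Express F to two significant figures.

Trapezoidal AUC_0→21.75 (subcutaneous injection):
  [0→1.5]: (0.00+40.53)/2 × 1.5 = 30.3975
  [1.5→1.75]: (40.53+41.45)/2 × 0.25 = 10.2475
  [1.75→5.75]: (41.45+24.59)/2 × 4 = 132.08
  [5.75→9.75]: (24.59+11.58)/2 × 4 = 72.34
  [9.75→15.75]: (11.58+3.70)/2 × 6 = 45.84
  [15.75→21.75]: (3.70+1.18)/2 × 6 = 14.64
  Sum = 305.545 µg/mL·hr
F = (AUC_ev/D_ev)/(AUC_iv/D_iv) = (305.545/150)/(522/150) = 2.03697/3.48 = 0.5853

F = 0.59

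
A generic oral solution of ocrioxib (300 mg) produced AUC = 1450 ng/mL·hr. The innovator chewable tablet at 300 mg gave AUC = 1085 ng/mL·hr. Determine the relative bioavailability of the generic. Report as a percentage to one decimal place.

F_rel = (AUC_test/D_test) / (AUC_ref/D_ref)
      = (1450/300) / (1085/300)
      = 4.83333 / 3.61667 = 1.3364 = 133.64%

F_rel = 133.6%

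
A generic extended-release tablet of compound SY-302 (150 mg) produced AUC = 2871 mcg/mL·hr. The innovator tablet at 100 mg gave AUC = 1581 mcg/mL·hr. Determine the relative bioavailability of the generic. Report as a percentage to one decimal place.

F_rel = 121.1%

F_rel = (AUC_test/D_test) / (AUC_ref/D_ref)
      = (2871/150) / (1581/100)
      = 19.14 / 15.81 = 1.2106 = 121.06%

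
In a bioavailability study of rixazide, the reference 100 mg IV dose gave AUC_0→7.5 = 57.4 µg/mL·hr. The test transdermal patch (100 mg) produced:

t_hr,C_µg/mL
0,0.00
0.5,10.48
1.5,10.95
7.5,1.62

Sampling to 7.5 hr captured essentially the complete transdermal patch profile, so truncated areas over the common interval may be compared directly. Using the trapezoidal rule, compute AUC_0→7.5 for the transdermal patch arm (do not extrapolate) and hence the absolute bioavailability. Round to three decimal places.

F = 0.889

Trapezoidal AUC_0→7.5 (transdermal patch):
  [0→0.5]: (0.00+10.48)/2 × 0.5 = 2.62
  [0.5→1.5]: (10.48+10.95)/2 × 1 = 10.715
  [1.5→7.5]: (10.95+1.62)/2 × 6 = 37.71
  Sum = 51.045 µg/mL·hr
F = (AUC_ev/D_ev)/(AUC_iv/D_iv) = (51.045/100)/(57.4/100) = 0.51045/0.574 = 0.8893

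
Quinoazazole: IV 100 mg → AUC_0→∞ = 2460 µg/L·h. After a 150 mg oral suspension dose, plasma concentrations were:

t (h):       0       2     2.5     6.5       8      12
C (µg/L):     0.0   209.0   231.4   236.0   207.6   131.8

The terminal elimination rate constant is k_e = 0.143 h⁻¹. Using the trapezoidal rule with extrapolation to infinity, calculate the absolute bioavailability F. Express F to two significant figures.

F = 0.86

Trapezoidal AUC_0→12 (oral suspension):
  [0→2]: (0.0+209.0)/2 × 2 = 209.0
  [2→2.5]: (209.0+231.4)/2 × 0.5 = 110.1
  [2.5→6.5]: (231.4+236.0)/2 × 4 = 934.8
  [6.5→8]: (236.0+207.6)/2 × 1.5 = 332.7
  [8→12]: (207.6+131.8)/2 × 4 = 678.8
  Sum = 2265.4 µg/L·h
Tail: C_last/k_e = 131.8/0.143 = 921.678
AUC_0→∞ (oral suspension) = 2265.4 + 921.678 = 3187.078 µg/L·h
F = (AUC_ev/D_ev)/(AUC_iv/D_iv) = (3187.078/150)/(2460/100) = 21.2472/24.6 = 0.8637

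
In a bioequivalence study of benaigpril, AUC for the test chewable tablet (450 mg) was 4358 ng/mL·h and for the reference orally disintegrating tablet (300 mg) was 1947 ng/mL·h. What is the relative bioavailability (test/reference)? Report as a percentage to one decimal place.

F_rel = (AUC_test/D_test) / (AUC_ref/D_ref)
      = (4358/450) / (1947/300)
      = 9.68444 / 6.49 = 1.4922 = 149.22%

F_rel = 149.2%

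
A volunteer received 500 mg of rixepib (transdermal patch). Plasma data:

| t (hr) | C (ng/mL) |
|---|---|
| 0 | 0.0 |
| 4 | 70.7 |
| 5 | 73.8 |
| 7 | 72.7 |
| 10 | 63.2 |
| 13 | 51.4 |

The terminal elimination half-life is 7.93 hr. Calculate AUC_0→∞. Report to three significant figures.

Trapezoidal AUC_0→13:
  [0→4]: (0.0+70.7)/2 × 4 = 141.4
  [4→5]: (70.7+73.8)/2 × 1 = 72.25
  [5→7]: (73.8+72.7)/2 × 2 = 146.5
  [7→10]: (72.7+63.2)/2 × 3 = 203.85
  [10→13]: (63.2+51.4)/2 × 3 = 171.9
  Sum = 735.9 ng/mL·hr
k_e = ln2 / t½ = 0.693147 / 7.93 = 0.0874 hr^-1
Extrapolated tail: C_last / k_e = 51.4 / 0.0874 = 588.101
AUC_0→∞ = 735.9 + 588.101 = 1324.001 ng/mL·hr

AUC = 1320 ng/mL·hr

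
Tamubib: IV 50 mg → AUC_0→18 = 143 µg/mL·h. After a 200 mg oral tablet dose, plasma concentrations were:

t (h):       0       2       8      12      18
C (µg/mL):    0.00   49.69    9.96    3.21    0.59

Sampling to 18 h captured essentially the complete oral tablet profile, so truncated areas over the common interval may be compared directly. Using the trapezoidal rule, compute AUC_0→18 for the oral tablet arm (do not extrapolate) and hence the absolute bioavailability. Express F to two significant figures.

Trapezoidal AUC_0→18 (oral tablet):
  [0→2]: (0.00+49.69)/2 × 2 = 49.69
  [2→8]: (49.69+9.96)/2 × 6 = 178.95
  [8→12]: (9.96+3.21)/2 × 4 = 26.34
  [12→18]: (3.21+0.59)/2 × 6 = 11.4
  Sum = 266.38 µg/mL·h
F = (AUC_ev/D_ev)/(AUC_iv/D_iv) = (266.38/200)/(143/50) = 1.3319/2.86 = 0.4657

F = 0.47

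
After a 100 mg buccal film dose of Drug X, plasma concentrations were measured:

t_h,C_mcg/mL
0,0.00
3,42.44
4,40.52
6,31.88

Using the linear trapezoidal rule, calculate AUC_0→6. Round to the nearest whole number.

Trapezoidal AUC_0→6:
  [0→3]: (0.00+42.44)/2 × 3 = 63.66
  [3→4]: (42.44+40.52)/2 × 1 = 41.48
  [4→6]: (40.52+31.88)/2 × 2 = 72.4
  Sum = 177.54 mcg/mL·h

AUC = 178 mcg/mL·h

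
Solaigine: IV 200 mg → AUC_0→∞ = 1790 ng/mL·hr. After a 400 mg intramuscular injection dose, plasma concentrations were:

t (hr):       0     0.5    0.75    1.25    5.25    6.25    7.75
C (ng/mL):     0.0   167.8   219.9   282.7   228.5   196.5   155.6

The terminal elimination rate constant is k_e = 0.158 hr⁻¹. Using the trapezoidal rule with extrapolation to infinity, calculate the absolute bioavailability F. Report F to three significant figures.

F = 0.754

Trapezoidal AUC_0→7.75 (intramuscular injection):
  [0→0.5]: (0.0+167.8)/2 × 0.5 = 41.95
  [0.5→0.75]: (167.8+219.9)/2 × 0.25 = 48.4625
  [0.75→1.25]: (219.9+282.7)/2 × 0.5 = 125.65
  [1.25→5.25]: (282.7+228.5)/2 × 4 = 1022.4
  [5.25→6.25]: (228.5+196.5)/2 × 1 = 212.5
  [6.25→7.75]: (196.5+155.6)/2 × 1.5 = 264.075
  Sum = 1715.0375 ng/mL·hr
Tail: C_last/k_e = 155.6/0.158 = 984.810
AUC_0→∞ (intramuscular injection) = 1715.0375 + 984.810 = 2699.8475 ng/mL·hr
F = (AUC_ev/D_ev)/(AUC_iv/D_iv) = (2699.8475/400)/(1790/200) = 6.74962/8.95 = 0.7541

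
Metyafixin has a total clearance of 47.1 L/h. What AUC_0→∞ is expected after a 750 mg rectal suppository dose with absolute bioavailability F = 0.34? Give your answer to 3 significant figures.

AUC = 5.41 mg/L·h

AUC_0→∞ = F × Dose / CL
        = 0.34 × 750 / 47.1 = 5.41401 mg/L·h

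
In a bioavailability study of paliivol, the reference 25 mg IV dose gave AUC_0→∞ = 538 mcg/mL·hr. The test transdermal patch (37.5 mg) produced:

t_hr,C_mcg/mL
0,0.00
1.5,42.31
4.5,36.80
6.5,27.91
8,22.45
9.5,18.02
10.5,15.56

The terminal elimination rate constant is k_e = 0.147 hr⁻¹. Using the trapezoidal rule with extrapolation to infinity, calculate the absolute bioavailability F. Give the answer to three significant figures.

F = 0.503

Trapezoidal AUC_0→10.5 (transdermal patch):
  [0→1.5]: (0.00+42.31)/2 × 1.5 = 31.7325
  [1.5→4.5]: (42.31+36.80)/2 × 3 = 118.665
  [4.5→6.5]: (36.80+27.91)/2 × 2 = 64.71
  [6.5→8]: (27.91+22.45)/2 × 1.5 = 37.77
  [8→9.5]: (22.45+18.02)/2 × 1.5 = 30.3525
  [9.5→10.5]: (18.02+15.56)/2 × 1 = 16.79
  Sum = 300.02 mcg/mL·hr
Tail: C_last/k_e = 15.56/0.147 = 105.850
AUC_0→∞ (transdermal patch) = 300.02 + 105.850 = 405.87 mcg/mL·hr
F = (AUC_ev/D_ev)/(AUC_iv/D_iv) = (405.87/37.5)/(538/25) = 10.8232/21.52 = 0.5029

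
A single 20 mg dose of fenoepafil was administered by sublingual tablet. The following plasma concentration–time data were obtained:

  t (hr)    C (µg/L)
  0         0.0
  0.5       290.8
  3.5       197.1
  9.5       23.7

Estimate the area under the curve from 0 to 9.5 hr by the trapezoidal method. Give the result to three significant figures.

AUC = 1470 µg/L·hr

Trapezoidal AUC_0→9.5:
  [0→0.5]: (0.0+290.8)/2 × 0.5 = 72.7
  [0.5→3.5]: (290.8+197.1)/2 × 3 = 731.85
  [3.5→9.5]: (197.1+23.7)/2 × 6 = 662.4
  Sum = 1466.95 µg/L·hr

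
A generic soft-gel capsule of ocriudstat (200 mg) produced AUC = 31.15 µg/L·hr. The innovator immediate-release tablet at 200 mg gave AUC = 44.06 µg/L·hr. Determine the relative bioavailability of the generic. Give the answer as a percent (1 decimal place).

F_rel = 70.7%

F_rel = (AUC_test/D_test) / (AUC_ref/D_ref)
      = (31.15/200) / (44.06/200)
      = 0.15575 / 0.2203 = 0.7070 = 70.70%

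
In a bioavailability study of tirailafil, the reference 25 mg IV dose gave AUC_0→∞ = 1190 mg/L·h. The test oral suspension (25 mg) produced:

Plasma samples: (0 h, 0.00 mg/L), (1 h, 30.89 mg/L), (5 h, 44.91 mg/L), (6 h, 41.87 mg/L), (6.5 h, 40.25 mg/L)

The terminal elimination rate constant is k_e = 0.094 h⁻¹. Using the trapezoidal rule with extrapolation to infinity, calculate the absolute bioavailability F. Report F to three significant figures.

F = 0.554

Trapezoidal AUC_0→6.5 (oral suspension):
  [0→1]: (0.00+30.89)/2 × 1 = 15.445
  [1→5]: (30.89+44.91)/2 × 4 = 151.6
  [5→6]: (44.91+41.87)/2 × 1 = 43.39
  [6→6.5]: (41.87+40.25)/2 × 0.5 = 20.53
  Sum = 230.965 mg/L·h
Tail: C_last/k_e = 40.25/0.094 = 428.191
AUC_0→∞ (oral suspension) = 230.965 + 428.191 = 659.156 mg/L·h
F = (AUC_ev/D_ev)/(AUC_iv/D_iv) = (659.156/25)/(1190/25) = 26.36624/47.6 = 0.5539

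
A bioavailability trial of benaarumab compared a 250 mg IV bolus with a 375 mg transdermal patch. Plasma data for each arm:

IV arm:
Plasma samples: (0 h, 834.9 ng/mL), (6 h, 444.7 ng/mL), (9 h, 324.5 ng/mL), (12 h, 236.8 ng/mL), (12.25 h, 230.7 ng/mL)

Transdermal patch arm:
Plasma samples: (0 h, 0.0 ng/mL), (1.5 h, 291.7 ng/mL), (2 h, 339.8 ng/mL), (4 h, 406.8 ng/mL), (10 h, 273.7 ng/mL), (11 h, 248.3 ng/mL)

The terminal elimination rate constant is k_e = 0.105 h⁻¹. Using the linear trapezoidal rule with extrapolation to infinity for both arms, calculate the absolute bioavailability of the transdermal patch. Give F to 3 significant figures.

Trapezoidal AUC_0→12.25 (IV):
  [0→6]: (834.9+444.7)/2 × 6 = 3838.8
  [6→9]: (444.7+324.5)/2 × 3 = 1153.8
  [9→12]: (324.5+236.8)/2 × 3 = 841.95
  [12→12.25]: (236.8+230.7)/2 × 0.25 = 58.4375
  Sum = 5892.9875 ng/mL·h
IV tail: 230.7/0.105 = 2197.143; AUC_iv,0→∞ = 5892.9875 + 2197.143 = 8090.1305 ng/mL·h
Trapezoidal AUC_0→11 (transdermal patch):
  [0→1.5]: (0.0+291.7)/2 × 1.5 = 218.775
  [1.5→2]: (291.7+339.8)/2 × 0.5 = 157.875
  [2→4]: (339.8+406.8)/2 × 2 = 746.6
  [4→10]: (406.8+273.7)/2 × 6 = 2041.5
  [10→11]: (273.7+248.3)/2 × 1 = 261.0
  Sum = 3425.75 ng/mL·h
transdermal patch tail: 248.3/0.105 = 2364.762; AUC_ev,0→∞ = 3425.75 + 2364.762 = 5790.512 ng/mL·h
F = (AUC_ev/D_ev)/(AUC_iv/D_iv) = (5790.512/375)/(8090.1305/250) = 15.4414/32.360522 = 0.4772

F = 0.477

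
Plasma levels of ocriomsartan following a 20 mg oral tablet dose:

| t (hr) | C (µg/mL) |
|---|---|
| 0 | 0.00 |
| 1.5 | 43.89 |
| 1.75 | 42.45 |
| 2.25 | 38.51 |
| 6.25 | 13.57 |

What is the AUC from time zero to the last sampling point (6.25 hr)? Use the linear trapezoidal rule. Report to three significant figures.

AUC = 168 µg/mL·hr

Trapezoidal AUC_0→6.25:
  [0→1.5]: (0.00+43.89)/2 × 1.5 = 32.9175
  [1.5→1.75]: (43.89+42.45)/2 × 0.25 = 10.7925
  [1.75→2.25]: (42.45+38.51)/2 × 0.5 = 20.24
  [2.25→6.25]: (38.51+13.57)/2 × 4 = 104.16
  Sum = 168.11 µg/mL·hr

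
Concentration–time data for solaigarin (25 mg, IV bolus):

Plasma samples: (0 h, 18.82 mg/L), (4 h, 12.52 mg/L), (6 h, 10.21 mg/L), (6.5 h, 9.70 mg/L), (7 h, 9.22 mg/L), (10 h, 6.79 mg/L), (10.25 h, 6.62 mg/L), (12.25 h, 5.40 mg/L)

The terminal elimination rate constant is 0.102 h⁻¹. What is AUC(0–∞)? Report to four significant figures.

Trapezoidal AUC_0→12.25:
  [0→4]: (18.82+12.52)/2 × 4 = 62.68
  [4→6]: (12.52+10.21)/2 × 2 = 22.73
  [6→6.5]: (10.21+9.70)/2 × 0.5 = 4.9775
  [6.5→7]: (9.70+9.22)/2 × 0.5 = 4.73
  [7→10]: (9.22+6.79)/2 × 3 = 24.015
  [10→10.25]: (6.79+6.62)/2 × 0.25 = 1.67625
  [10.25→12.25]: (6.62+5.40)/2 × 2 = 12.02
  Sum = 132.82875 mg/L·h
Extrapolated tail: C_last / k_e = 5.40 / 0.102 = 52.941
AUC_0→∞ = 132.82875 + 52.941 = 185.76975 mg/L·h

AUC = 185.8 mg/L·h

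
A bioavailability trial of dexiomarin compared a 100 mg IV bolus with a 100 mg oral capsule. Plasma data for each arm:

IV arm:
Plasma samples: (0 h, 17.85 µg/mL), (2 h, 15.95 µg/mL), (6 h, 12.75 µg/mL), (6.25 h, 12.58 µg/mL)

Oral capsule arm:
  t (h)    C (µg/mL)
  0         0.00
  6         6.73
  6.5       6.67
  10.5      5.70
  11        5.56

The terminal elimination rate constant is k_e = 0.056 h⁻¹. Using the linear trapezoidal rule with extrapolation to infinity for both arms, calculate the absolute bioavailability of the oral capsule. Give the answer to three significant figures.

Trapezoidal AUC_0→6.25 (IV):
  [0→2]: (17.85+15.95)/2 × 2 = 33.8
  [2→6]: (15.95+12.75)/2 × 4 = 57.4
  [6→6.25]: (12.75+12.58)/2 × 0.25 = 3.16625
  Sum = 94.36625 µg/mL·h
IV tail: 12.58/0.056 = 224.643; AUC_iv,0→∞ = 94.36625 + 224.643 = 319.00925 µg/mL·h
Trapezoidal AUC_0→11 (oral capsule):
  [0→6]: (0.00+6.73)/2 × 6 = 20.19
  [6→6.5]: (6.73+6.67)/2 × 0.5 = 3.35
  [6.5→10.5]: (6.67+5.70)/2 × 4 = 24.74
  [10.5→11]: (5.70+5.56)/2 × 0.5 = 2.815
  Sum = 51.095 µg/mL·h
oral capsule tail: 5.56/0.056 = 99.286; AUC_ev,0→∞ = 51.095 + 99.286 = 150.381 µg/mL·h
F = (AUC_ev/D_ev)/(AUC_iv/D_iv) = (150.381/100)/(319.00925/100) = 1.50381/3.1900925 = 0.4714

F = 0.471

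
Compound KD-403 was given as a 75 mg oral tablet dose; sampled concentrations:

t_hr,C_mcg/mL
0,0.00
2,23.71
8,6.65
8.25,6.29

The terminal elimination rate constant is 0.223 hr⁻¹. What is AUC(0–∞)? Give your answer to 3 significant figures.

AUC = 145 mcg/mL·hr

Trapezoidal AUC_0→8.25:
  [0→2]: (0.00+23.71)/2 × 2 = 23.71
  [2→8]: (23.71+6.65)/2 × 6 = 91.08
  [8→8.25]: (6.65+6.29)/2 × 0.25 = 1.6175
  Sum = 116.4075 mcg/mL·hr
Extrapolated tail: C_last / k_e = 6.29 / 0.223 = 28.206
AUC_0→∞ = 116.4075 + 28.206 = 144.6135 mcg/mL·hr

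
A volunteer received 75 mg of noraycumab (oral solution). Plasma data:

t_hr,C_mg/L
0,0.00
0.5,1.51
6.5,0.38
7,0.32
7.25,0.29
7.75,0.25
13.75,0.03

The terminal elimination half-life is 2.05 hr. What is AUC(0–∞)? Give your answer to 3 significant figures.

AUC = 7.36 mg/L·hr

Trapezoidal AUC_0→13.75:
  [0→0.5]: (0.00+1.51)/2 × 0.5 = 0.3775
  [0.5→6.5]: (1.51+0.38)/2 × 6 = 5.67
  [6.5→7]: (0.38+0.32)/2 × 0.5 = 0.175
  [7→7.25]: (0.32+0.29)/2 × 0.25 = 0.07625
  [7.25→7.75]: (0.29+0.25)/2 × 0.5 = 0.135
  [7.75→13.75]: (0.25+0.03)/2 × 6 = 0.84
  Sum = 7.27375 mg/L·hr
k_e = ln2 / t½ = 0.693147 / 2.05 = 0.3381 hr^-1
Extrapolated tail: C_last / k_e = 0.03 / 0.3381 = 0.089
AUC_0→∞ = 7.27375 + 0.089 = 7.36275 mg/L·hr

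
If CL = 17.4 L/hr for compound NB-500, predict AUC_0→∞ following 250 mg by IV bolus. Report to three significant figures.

AUC_0→∞ = Dose_iv / CL
        = 250 / 17.4 = 14.3678 mg/L·hr

AUC = 14.4 mg/L·hr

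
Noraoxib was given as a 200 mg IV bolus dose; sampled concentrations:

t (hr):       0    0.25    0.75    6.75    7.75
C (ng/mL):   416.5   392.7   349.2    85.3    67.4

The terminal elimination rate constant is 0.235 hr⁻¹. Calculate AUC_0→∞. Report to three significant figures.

Trapezoidal AUC_0→7.75:
  [0→0.25]: (416.5+392.7)/2 × 0.25 = 101.15
  [0.25→0.75]: (392.7+349.2)/2 × 0.5 = 185.475
  [0.75→6.75]: (349.2+85.3)/2 × 6 = 1303.5
  [6.75→7.75]: (85.3+67.4)/2 × 1 = 76.35
  Sum = 1666.475 ng/mL·hr
Extrapolated tail: C_last / k_e = 67.4 / 0.235 = 286.809
AUC_0→∞ = 1666.475 + 286.809 = 1953.284 ng/mL·hr

AUC = 1950 ng/mL·hr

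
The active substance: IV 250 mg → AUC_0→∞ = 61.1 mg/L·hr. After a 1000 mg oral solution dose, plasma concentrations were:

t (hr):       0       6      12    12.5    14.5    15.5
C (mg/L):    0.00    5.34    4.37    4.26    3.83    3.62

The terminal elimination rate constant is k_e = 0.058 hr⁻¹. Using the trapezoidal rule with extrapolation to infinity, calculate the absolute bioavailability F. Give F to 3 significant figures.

Trapezoidal AUC_0→15.5 (oral solution):
  [0→6]: (0.00+5.34)/2 × 6 = 16.02
  [6→12]: (5.34+4.37)/2 × 6 = 29.13
  [12→12.5]: (4.37+4.26)/2 × 0.5 = 2.1575
  [12.5→14.5]: (4.26+3.83)/2 × 2 = 8.09
  [14.5→15.5]: (3.83+3.62)/2 × 1 = 3.725
  Sum = 59.1225 mg/L·hr
Tail: C_last/k_e = 3.62/0.058 = 62.414
AUC_0→∞ (oral solution) = 59.1225 + 62.414 = 121.5365 mg/L·hr
F = (AUC_ev/D_ev)/(AUC_iv/D_iv) = (121.5365/1000)/(61.1/250) = 0.1215365/0.2444 = 0.4973

F = 0.497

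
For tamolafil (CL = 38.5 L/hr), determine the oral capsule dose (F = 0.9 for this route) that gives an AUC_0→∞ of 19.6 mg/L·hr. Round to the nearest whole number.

Dose = 838 mg

Dose = CL × AUC_0→∞ / F
     = 38.5 × 19.6 / 0.9 = 838.444 mg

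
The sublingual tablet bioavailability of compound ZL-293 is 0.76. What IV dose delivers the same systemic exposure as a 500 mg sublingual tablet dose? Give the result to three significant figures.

D_iv = 380 mg

Systemic exposure from an extravascular dose = F × D_ev, so the equivalent IV dose is F × D_ev.
D_iv = F × D_ev = 0.76 × 500 = 380 mg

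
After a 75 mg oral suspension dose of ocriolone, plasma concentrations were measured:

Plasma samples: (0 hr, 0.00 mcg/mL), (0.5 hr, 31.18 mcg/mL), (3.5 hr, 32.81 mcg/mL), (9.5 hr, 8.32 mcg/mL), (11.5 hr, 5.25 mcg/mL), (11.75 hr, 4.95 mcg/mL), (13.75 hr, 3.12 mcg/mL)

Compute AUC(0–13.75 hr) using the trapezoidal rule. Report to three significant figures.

Trapezoidal AUC_0→13.75:
  [0→0.5]: (0.00+31.18)/2 × 0.5 = 7.795
  [0.5→3.5]: (31.18+32.81)/2 × 3 = 95.985
  [3.5→9.5]: (32.81+8.32)/2 × 6 = 123.39
  [9.5→11.5]: (8.32+5.25)/2 × 2 = 13.57
  [11.5→11.75]: (5.25+4.95)/2 × 0.25 = 1.275
  [11.75→13.75]: (4.95+3.12)/2 × 2 = 8.07
  Sum = 250.085 mcg/mL·hr

AUC = 250 mcg/mL·hr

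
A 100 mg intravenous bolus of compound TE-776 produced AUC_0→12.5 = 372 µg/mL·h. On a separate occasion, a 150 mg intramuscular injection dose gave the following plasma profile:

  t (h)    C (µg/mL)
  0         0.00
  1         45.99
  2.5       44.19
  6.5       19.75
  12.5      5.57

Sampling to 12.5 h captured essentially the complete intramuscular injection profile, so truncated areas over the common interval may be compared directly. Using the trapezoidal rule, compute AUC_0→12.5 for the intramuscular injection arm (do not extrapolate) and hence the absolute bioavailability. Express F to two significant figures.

Trapezoidal AUC_0→12.5 (intramuscular injection):
  [0→1]: (0.00+45.99)/2 × 1 = 22.995
  [1→2.5]: (45.99+44.19)/2 × 1.5 = 67.635
  [2.5→6.5]: (44.19+19.75)/2 × 4 = 127.88
  [6.5→12.5]: (19.75+5.57)/2 × 6 = 75.96
  Sum = 294.47 µg/mL·h
F = (AUC_ev/D_ev)/(AUC_iv/D_iv) = (294.47/150)/(372/100) = 1.96313/3.72 = 0.5277

F = 0.53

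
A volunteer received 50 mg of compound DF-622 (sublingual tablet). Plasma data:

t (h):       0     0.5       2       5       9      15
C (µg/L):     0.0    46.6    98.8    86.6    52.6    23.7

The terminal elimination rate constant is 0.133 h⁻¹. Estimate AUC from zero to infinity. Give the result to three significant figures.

Trapezoidal AUC_0→15:
  [0→0.5]: (0.0+46.6)/2 × 0.5 = 11.65
  [0.5→2]: (46.6+98.8)/2 × 1.5 = 109.05
  [2→5]: (98.8+86.6)/2 × 3 = 278.1
  [5→9]: (86.6+52.6)/2 × 4 = 278.4
  [9→15]: (52.6+23.7)/2 × 6 = 228.9
  Sum = 906.1 µg/L·h
Extrapolated tail: C_last / k_e = 23.7 / 0.133 = 178.195
AUC_0→∞ = 906.1 + 178.195 = 1084.295 µg/L·h

AUC = 1080 µg/L·h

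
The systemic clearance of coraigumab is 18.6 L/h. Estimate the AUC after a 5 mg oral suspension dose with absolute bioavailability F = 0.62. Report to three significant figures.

AUC = 0.167 mg/L·h

AUC_0→∞ = F × Dose / CL
        = 0.62 × 5 / 18.6 = 0.166667 mg/L·h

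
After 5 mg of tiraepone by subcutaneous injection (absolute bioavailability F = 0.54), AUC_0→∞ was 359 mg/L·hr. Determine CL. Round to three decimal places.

CL = F × Dose / AUC_0→∞
   = 0.54 × 5 / 359 = 0.00752089 L/hr

CL = 0.008 L/hr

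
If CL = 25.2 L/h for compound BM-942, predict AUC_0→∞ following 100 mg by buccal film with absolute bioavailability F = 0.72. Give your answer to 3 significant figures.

AUC = 2.86 mg/L·h

AUC_0→∞ = F × Dose / CL
        = 0.72 × 100 / 25.2 = 2.85714 mg/L·h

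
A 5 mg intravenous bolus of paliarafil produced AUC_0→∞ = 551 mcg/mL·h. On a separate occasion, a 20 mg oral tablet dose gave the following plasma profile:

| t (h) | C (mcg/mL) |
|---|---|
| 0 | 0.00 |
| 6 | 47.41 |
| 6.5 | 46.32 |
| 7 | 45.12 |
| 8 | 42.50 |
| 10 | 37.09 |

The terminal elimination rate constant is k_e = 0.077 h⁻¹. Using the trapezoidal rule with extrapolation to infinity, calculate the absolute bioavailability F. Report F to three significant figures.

Trapezoidal AUC_0→10 (oral tablet):
  [0→6]: (0.00+47.41)/2 × 6 = 142.23
  [6→6.5]: (47.41+46.32)/2 × 0.5 = 23.4325
  [6.5→7]: (46.32+45.12)/2 × 0.5 = 22.86
  [7→8]: (45.12+42.50)/2 × 1 = 43.81
  [8→10]: (42.50+37.09)/2 × 2 = 79.59
  Sum = 311.9225 mcg/mL·h
Tail: C_last/k_e = 37.09/0.077 = 481.688
AUC_0→∞ (oral tablet) = 311.9225 + 481.688 = 793.6105 mcg/mL·h
F = (AUC_ev/D_ev)/(AUC_iv/D_iv) = (793.6105/20)/(551/5) = 39.680525/110.2 = 0.3601

F = 0.360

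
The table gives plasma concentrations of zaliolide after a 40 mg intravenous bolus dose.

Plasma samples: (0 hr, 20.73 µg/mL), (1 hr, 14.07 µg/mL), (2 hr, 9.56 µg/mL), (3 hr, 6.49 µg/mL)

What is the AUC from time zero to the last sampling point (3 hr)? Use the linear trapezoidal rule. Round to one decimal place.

Trapezoidal AUC_0→3:
  [0→1]: (20.73+14.07)/2 × 1 = 17.4
  [1→2]: (14.07+9.56)/2 × 1 = 11.815
  [2→3]: (9.56+6.49)/2 × 1 = 8.025
  Sum = 37.24 µg/mL·hr

AUC = 37.2 µg/mL·hr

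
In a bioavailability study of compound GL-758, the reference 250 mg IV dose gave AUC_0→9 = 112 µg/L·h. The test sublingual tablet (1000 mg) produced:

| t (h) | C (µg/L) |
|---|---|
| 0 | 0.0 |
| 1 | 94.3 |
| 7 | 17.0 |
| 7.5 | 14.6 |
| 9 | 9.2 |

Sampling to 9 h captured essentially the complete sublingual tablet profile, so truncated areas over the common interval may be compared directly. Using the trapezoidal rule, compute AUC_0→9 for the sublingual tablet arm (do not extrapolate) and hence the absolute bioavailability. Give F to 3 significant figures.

Trapezoidal AUC_0→9 (sublingual tablet):
  [0→1]: (0.0+94.3)/2 × 1 = 47.15
  [1→7]: (94.3+17.0)/2 × 6 = 333.9
  [7→7.5]: (17.0+14.6)/2 × 0.5 = 7.9
  [7.5→9]: (14.6+9.2)/2 × 1.5 = 17.85
  Sum = 406.8 µg/L·h
F = (AUC_ev/D_ev)/(AUC_iv/D_iv) = (406.8/1000)/(112/250) = 0.4068/0.448 = 0.9080

F = 0.908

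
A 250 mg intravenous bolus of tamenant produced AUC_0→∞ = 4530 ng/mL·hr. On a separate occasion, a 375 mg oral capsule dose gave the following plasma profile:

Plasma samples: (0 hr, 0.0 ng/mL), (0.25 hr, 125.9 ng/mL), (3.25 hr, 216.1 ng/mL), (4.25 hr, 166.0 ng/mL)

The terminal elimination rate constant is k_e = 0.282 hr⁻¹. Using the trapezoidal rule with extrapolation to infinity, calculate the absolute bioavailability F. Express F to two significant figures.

F = 0.19

Trapezoidal AUC_0→4.25 (oral capsule):
  [0→0.25]: (0.0+125.9)/2 × 0.25 = 15.7375
  [0.25→3.25]: (125.9+216.1)/2 × 3 = 513.0
  [3.25→4.25]: (216.1+166.0)/2 × 1 = 191.05
  Sum = 719.7875 ng/mL·hr
Tail: C_last/k_e = 166.0/0.282 = 588.652
AUC_0→∞ (oral capsule) = 719.7875 + 588.652 = 1308.4395 ng/mL·hr
F = (AUC_ev/D_ev)/(AUC_iv/D_iv) = (1308.4395/375)/(4530/250) = 3.489172/18.12 = 0.1926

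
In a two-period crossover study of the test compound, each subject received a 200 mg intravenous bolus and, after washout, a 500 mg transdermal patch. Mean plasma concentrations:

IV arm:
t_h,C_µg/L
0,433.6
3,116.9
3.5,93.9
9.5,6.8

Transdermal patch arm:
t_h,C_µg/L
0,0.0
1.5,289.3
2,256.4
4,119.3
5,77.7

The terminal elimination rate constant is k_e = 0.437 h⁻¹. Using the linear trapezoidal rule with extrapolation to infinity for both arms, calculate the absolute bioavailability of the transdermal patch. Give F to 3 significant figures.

Trapezoidal AUC_0→9.5 (IV):
  [0→3]: (433.6+116.9)/2 × 3 = 825.75
  [3→3.5]: (116.9+93.9)/2 × 0.5 = 52.7
  [3.5→9.5]: (93.9+6.8)/2 × 6 = 302.1
  Sum = 1180.55 µg/L·h
IV tail: 6.8/0.437 = 15.561; AUC_iv,0→∞ = 1180.55 + 15.561 = 1196.111 µg/L·h
Trapezoidal AUC_0→5 (transdermal patch):
  [0→1.5]: (0.0+289.3)/2 × 1.5 = 216.975
  [1.5→2]: (289.3+256.4)/2 × 0.5 = 136.425
  [2→4]: (256.4+119.3)/2 × 2 = 375.7
  [4→5]: (119.3+77.7)/2 × 1 = 98.5
  Sum = 827.6 µg/L·h
transdermal patch tail: 77.7/0.437 = 177.803; AUC_ev,0→∞ = 827.6 + 177.803 = 1005.403 µg/L·h
F = (AUC_ev/D_ev)/(AUC_iv/D_iv) = (1005.403/500)/(1196.111/200) = 2.010806/5.980555 = 0.3362

F = 0.336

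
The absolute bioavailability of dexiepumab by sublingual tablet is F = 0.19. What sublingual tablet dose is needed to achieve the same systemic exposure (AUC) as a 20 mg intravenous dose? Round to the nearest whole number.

For equal systemic exposure: F × D_ev = D_iv
D_ev = D_iv / F = 20 / 0.19 = 105.263 mg

D_sublingual = 105 mg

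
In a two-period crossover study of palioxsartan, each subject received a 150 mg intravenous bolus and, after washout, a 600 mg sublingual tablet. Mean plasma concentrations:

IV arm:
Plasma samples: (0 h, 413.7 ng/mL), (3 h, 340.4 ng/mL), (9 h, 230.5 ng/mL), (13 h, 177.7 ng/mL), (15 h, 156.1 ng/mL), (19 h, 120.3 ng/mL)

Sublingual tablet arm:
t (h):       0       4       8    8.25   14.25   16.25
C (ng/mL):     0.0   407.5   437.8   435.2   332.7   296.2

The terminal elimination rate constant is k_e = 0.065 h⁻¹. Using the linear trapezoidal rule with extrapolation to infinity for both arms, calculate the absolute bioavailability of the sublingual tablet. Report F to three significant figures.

F = 0.395

Trapezoidal AUC_0→19 (IV):
  [0→3]: (413.7+340.4)/2 × 3 = 1131.15
  [3→9]: (340.4+230.5)/2 × 6 = 1712.7
  [9→13]: (230.5+177.7)/2 × 4 = 816.4
  [13→15]: (177.7+156.1)/2 × 2 = 333.8
  [15→19]: (156.1+120.3)/2 × 4 = 552.8
  Sum = 4546.85 ng/mL·h
IV tail: 120.3/0.065 = 1850.769; AUC_iv,0→∞ = 4546.85 + 1850.769 = 6397.619 ng/mL·h
Trapezoidal AUC_0→16.25 (sublingual tablet):
  [0→4]: (0.0+407.5)/2 × 4 = 815.0
  [4→8]: (407.5+437.8)/2 × 4 = 1690.6
  [8→8.25]: (437.8+435.2)/2 × 0.25 = 109.125
  [8.25→14.25]: (435.2+332.7)/2 × 6 = 2303.7
  [14.25→16.25]: (332.7+296.2)/2 × 2 = 628.9
  Sum = 5547.325 ng/mL·h
sublingual tablet tail: 296.2/0.065 = 4556.923; AUC_ev,0→∞ = 5547.325 + 4556.923 = 10104.248 ng/mL·h
F = (AUC_ev/D_ev)/(AUC_iv/D_iv) = (10104.248/600)/(6397.619/150) = 16.8404/42.6508 = 0.3948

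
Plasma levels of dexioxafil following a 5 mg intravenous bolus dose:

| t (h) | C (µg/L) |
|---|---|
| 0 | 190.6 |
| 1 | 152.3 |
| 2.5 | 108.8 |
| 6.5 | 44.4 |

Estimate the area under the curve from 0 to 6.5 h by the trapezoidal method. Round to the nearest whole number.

Trapezoidal AUC_0→6.5:
  [0→1]: (190.6+152.3)/2 × 1 = 171.45
  [1→2.5]: (152.3+108.8)/2 × 1.5 = 195.825
  [2.5→6.5]: (108.8+44.4)/2 × 4 = 306.4
  Sum = 673.675 µg/L·h

AUC = 674 µg/L·h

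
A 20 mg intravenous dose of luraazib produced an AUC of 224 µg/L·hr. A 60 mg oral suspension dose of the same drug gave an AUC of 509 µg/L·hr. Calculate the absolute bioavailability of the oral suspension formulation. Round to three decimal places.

F = 0.757

F = (AUC_ev / D_ev) / (AUC_iv / D_iv)
  = (509/60) / (224/20)
  = 8.48333 / 11.2 = 0.7574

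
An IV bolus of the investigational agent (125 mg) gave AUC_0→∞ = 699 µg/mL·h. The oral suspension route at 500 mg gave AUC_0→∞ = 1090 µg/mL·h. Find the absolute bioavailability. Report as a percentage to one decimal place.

F = (AUC_ev / D_ev) / (AUC_iv / D_iv)
  = (1090/500) / (699/125)
  = 2.18 / 5.592 = 0.3898
  = 38.98%

F = 39.0%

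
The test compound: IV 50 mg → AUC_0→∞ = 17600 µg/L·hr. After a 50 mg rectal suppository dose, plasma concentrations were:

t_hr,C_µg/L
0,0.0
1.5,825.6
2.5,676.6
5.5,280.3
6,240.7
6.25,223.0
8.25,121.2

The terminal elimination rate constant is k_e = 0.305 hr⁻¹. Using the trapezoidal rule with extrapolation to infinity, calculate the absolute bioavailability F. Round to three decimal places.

F = 0.212

Trapezoidal AUC_0→8.25 (rectal suppository):
  [0→1.5]: (0.0+825.6)/2 × 1.5 = 619.2
  [1.5→2.5]: (825.6+676.6)/2 × 1 = 751.1
  [2.5→5.5]: (676.6+280.3)/2 × 3 = 1435.35
  [5.5→6]: (280.3+240.7)/2 × 0.5 = 130.25
  [6→6.25]: (240.7+223.0)/2 × 0.25 = 57.9625
  [6.25→8.25]: (223.0+121.2)/2 × 2 = 344.2
  Sum = 3338.0625 µg/L·hr
Tail: C_last/k_e = 121.2/0.305 = 397.377
AUC_0→∞ (rectal suppository) = 3338.0625 + 397.377 = 3735.4395 µg/L·hr
F = (AUC_ev/D_ev)/(AUC_iv/D_iv) = (3735.4395/50)/(17600/50) = 74.70879/352 = 0.2122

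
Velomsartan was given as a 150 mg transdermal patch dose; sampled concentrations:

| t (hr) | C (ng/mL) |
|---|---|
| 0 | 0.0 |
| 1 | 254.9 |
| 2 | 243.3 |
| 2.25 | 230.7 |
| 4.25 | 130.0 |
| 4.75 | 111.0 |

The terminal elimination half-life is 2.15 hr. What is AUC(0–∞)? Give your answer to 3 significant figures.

AUC = 1200 ng/mL·hr

Trapezoidal AUC_0→4.75:
  [0→1]: (0.0+254.9)/2 × 1 = 127.45
  [1→2]: (254.9+243.3)/2 × 1 = 249.1
  [2→2.25]: (243.3+230.7)/2 × 0.25 = 59.25
  [2.25→4.25]: (230.7+130.0)/2 × 2 = 360.7
  [4.25→4.75]: (130.0+111.0)/2 × 0.5 = 60.25
  Sum = 856.75 ng/mL·hr
k_e = ln2 / t½ = 0.693147 / 2.15 = 0.3224 hr^-1
Extrapolated tail: C_last / k_e = 111.0 / 0.3224 = 344.293
AUC_0→∞ = 856.75 + 344.293 = 1201.043 ng/mL·hr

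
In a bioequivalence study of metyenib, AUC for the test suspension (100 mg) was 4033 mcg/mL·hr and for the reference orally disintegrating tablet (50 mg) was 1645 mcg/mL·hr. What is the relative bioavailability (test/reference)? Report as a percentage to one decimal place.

F_rel = 122.6%

F_rel = (AUC_test/D_test) / (AUC_ref/D_ref)
      = (4033/100) / (1645/50)
      = 40.33 / 32.9 = 1.2258 = 122.58%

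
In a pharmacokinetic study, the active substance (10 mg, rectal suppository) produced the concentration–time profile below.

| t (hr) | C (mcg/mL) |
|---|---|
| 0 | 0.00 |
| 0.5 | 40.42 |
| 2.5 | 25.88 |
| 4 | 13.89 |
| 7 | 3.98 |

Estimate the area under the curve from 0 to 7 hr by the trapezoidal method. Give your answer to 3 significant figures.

AUC = 133 mcg/mL·hr

Trapezoidal AUC_0→7:
  [0→0.5]: (0.00+40.42)/2 × 0.5 = 10.105
  [0.5→2.5]: (40.42+25.88)/2 × 2 = 66.3
  [2.5→4]: (25.88+13.89)/2 × 1.5 = 29.8275
  [4→7]: (13.89+3.98)/2 × 3 = 26.805
  Sum = 133.0375 mcg/mL·hr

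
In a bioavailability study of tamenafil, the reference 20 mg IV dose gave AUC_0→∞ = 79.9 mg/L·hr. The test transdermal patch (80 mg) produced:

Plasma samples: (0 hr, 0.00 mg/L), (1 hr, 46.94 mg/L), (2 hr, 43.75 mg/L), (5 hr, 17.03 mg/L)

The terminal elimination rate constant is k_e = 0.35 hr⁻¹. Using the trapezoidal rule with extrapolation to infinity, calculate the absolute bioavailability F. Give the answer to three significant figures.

F = 0.653

Trapezoidal AUC_0→5 (transdermal patch):
  [0→1]: (0.00+46.94)/2 × 1 = 23.47
  [1→2]: (46.94+43.75)/2 × 1 = 45.345
  [2→5]: (43.75+17.03)/2 × 3 = 91.17
  Sum = 159.985 mg/L·hr
Tail: C_last/k_e = 17.03/0.35 = 48.657
AUC_0→∞ (transdermal patch) = 159.985 + 48.657 = 208.642 mg/L·hr
F = (AUC_ev/D_ev)/(AUC_iv/D_iv) = (208.642/80)/(79.9/20) = 2.608025/3.995 = 0.6528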